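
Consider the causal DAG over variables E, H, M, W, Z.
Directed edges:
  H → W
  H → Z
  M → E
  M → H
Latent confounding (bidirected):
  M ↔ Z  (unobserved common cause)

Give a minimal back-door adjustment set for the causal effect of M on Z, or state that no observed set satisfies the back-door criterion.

M→Z: no observed back-door set.

desc(M)\{M}={E,H,W,Z}; candidates ⊆ {—}.
M↔Z: latent back-door arc(s) into M.
size 0: {}; under {} M still reaches {Z} ∋ Z.
M↔Z cannot be blocked by any observed set — no back-door set.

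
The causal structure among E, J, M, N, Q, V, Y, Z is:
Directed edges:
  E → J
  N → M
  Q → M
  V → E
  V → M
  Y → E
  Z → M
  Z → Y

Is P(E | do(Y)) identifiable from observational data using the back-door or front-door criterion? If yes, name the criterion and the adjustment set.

P(E|do(Y)): backdoor, adjust for ∅.

desc(Y)\{Y}={E,J}; candidates ⊆ {M,N,Q,V,Z}.
∅: Y⊥E given ∅ in G with Y→· removed — back-door holds.
P(E|do(Y)) = P(E|Y) — no adjustment needed.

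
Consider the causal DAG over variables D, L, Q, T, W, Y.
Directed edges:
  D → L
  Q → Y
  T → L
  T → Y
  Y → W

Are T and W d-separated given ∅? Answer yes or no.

Bayes-Ball from T | ∅ reaches {L,W,Y}.
W ∈ reach(T|∅) ⇒ T ⊥̸ W | ∅.

No — T and W are d-connected given ∅.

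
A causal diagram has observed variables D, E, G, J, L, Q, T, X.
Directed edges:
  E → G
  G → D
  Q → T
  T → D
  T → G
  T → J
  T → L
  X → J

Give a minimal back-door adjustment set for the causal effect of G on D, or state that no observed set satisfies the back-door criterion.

G→D: minimal back-door set {T}.

desc(G)\{G}={D}; candidates ⊆ {E,J,L,Q,T,X}.
size 0: {}; under {} G still reaches {D,E,J,L,Q,T} ∋ D.
{T}: G⊥D given {T} in G with G→· removed — back-door holds.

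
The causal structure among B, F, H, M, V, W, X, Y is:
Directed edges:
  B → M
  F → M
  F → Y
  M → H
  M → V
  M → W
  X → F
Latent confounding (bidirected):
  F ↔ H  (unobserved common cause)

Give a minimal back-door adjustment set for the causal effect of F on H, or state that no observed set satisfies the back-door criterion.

desc(F)\{F}={H,M,V,W,Y}; candidates ⊆ {B,X}.
F↔H: latent back-door arc(s) into F.
size 0: {}; under {} F still reaches {H,X} ∋ H.
size 1: {B}, {X}; under {B} F still reaches {H,X} ∋ H.
size 2: {B,X}; under {B,X} F still reaches {H} ∋ H.
F↔H cannot be blocked by any observed set — no back-door set.

F→H: no observed back-door set.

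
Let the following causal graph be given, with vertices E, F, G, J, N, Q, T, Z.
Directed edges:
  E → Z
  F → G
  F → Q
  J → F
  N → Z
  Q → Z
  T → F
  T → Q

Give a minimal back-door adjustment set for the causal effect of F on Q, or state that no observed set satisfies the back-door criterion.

F→Q: minimal back-door set {T}.

desc(F)\{F}={G,Q,Z}; candidates ⊆ {E,J,N,T}.
size 0: {}; under {} F still reaches {J,Q,T,Z} ∋ Q.
{T}: F⊥Q given {T} in G with F→· removed — back-door holds.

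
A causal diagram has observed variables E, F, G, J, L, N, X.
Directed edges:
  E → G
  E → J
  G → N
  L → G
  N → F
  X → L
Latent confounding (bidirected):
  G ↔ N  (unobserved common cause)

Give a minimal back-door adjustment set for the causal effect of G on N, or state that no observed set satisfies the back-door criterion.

desc(G)\{G}={F,N}; candidates ⊆ {E,J,L,X}.
G↔N: latent back-door arc(s) into G.
size 0: {}; under {} G still reaches {E,F,J,L,N,X} ∋ N.
size 1: {E}, {J}, {L} …(+1); under {E} G still reaches {F,L,N,X} ∋ N.
size 2: {E,J}, {E,L}, {E,X} …(+3); under {E,J} G still reaches {F,L,N,X} ∋ N.
G↔N cannot be blocked by any observed set — no back-door set.

G→N: no observed back-door set.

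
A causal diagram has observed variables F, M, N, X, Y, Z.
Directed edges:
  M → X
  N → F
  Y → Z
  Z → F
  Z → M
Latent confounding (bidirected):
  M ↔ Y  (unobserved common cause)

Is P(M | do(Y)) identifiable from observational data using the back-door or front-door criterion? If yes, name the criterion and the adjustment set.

P(M|do(Y)): frontdoor, adjust for {Z}.

desc(Y)\{Y}={F,M,X,Z}; candidates ⊆ {N}.
Y↔M: latent back-door arc(s) into Y.
size 0: {}; under {} Y still reaches {M,X} ∋ M.
size 1: {N}; under {N} Y still reaches {M,X} ∋ M.
Y↔M cannot be blocked by any observed set — no back-door set.
{Z}: (i) intercepts every directed Y→M path; (ii) no back-door Y→{Z}; (iii) {Y} blocks every back-door {Z}→M. Front-door holds.
P(M|do(Y)) = Σ_{Z} P(Z|Y) Σ_{Y'} P(M|Z,Y')P(Y').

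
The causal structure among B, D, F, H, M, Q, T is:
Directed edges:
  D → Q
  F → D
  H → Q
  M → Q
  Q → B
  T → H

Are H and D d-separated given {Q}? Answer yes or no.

Bayes-Ball from H | {Q} reaches {D,F,M,T}.
D ∈ reach(H|{Q}) ⇒ H ⊥̸ D | {Q}.

No — H and D are d-connected given {Q}.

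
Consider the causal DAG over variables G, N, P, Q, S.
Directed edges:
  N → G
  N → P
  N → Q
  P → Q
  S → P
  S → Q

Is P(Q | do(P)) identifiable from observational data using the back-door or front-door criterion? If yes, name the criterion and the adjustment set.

P(Q|do(P)): backdoor, adjust for {N, S}.

desc(P)\{P}={Q}; candidates ⊆ {G,N,S}.
size 0: {}; under {} P still reaches {G,N,Q,S} ∋ Q.
size 1: {G}, {N}, {S}; under {G} P still reaches {N,Q,S} ∋ Q.
{N,S}: P⊥Q given {N,S} in G with P→· removed — back-door holds.
P(Q|do(P)) = Σ_{N,S} P(Q|P,N,S)·P(N,S).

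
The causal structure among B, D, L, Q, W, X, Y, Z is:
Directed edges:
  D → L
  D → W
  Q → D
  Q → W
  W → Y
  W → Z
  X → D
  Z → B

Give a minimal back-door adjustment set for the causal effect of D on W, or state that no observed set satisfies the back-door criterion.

desc(D)\{D}={B,L,W,Y,Z}; candidates ⊆ {Q,X}.
size 0: {}; under {} D still reaches {B,Q,W,X,Y,Z} ∋ W.
{Q}: D⊥W given {Q} in G with D→· removed — back-door holds.

D→W: minimal back-door set {Q}.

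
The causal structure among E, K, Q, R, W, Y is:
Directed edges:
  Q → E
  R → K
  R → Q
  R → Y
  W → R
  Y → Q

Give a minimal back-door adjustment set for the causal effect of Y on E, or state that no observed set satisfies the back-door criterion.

desc(Y)\{Y}={E,Q}; candidates ⊆ {K,R,W}.
size 0: {}; under {} Y still reaches {E,K,Q,R,W} ∋ E.
{R}: Y⊥E given {R} in G with Y→· removed — back-door holds.

Y→E: minimal back-door set {R}.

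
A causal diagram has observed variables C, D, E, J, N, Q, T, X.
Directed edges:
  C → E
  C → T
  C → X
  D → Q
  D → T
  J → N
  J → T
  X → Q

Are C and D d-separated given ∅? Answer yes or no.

Bayes-Ball from C | ∅ reaches {E,Q,T,X}.
D ∉ reach(C|∅) ⇒ C ⊥ D | ∅.

Yes — C ⊥ D | ∅.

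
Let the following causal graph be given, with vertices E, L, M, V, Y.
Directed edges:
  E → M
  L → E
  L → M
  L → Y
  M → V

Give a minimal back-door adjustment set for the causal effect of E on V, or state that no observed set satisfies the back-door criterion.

desc(E)\{E}={M,V}; candidates ⊆ {L,Y}.
size 0: {}; under {} E still reaches {L,M,V,Y} ∋ V.
{L}: E⊥V given {L} in G with E→· removed — back-door holds.

E→V: minimal back-door set {L}.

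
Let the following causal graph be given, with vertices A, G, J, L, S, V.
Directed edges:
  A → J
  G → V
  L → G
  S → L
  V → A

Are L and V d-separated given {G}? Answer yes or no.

Bayes-Ball from L | {G} reaches {S}.
V ∉ reach(L|{G}) ⇒ L ⊥ V | {G}.

Yes — L ⊥ V | {G}.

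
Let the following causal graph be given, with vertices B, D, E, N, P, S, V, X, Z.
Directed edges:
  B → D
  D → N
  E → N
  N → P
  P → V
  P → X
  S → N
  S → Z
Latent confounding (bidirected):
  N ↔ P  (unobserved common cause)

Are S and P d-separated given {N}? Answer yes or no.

No — S and P are d-connected given {N}.

Bayes-Ball from S | {N} reaches {B,D,E,P,V,X,Z}.
P ∈ reach(S|{N}) ⇒ S ⊥̸ P | {N}.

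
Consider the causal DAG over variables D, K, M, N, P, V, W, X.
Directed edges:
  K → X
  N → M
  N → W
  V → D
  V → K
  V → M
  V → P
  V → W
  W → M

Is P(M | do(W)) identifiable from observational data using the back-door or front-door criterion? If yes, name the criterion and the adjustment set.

P(M|do(W)): backdoor, adjust for {N, V}.

desc(W)\{W}={M}; candidates ⊆ {D,K,N,P,V,X}.
size 0: {}; under {} W still reaches {D,K,M,N,P,V,X} ∋ M.
size 1: {D}, {K}, {N} …(+3); under {D} W still reaches {K,M,N,P,V,X} ∋ M.
{N,V}: W⊥M given {N,V} in G with W→· removed — back-door holds.
P(M|do(W)) = Σ_{N,V} P(M|W,N,V)·P(N,V).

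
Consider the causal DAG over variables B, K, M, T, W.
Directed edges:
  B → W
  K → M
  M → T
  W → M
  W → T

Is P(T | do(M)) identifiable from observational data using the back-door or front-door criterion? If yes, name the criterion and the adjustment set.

desc(M)\{M}={T}; candidates ⊆ {B,K,W}.
size 0: {}; under {} M still reaches {B,K,T,W} ∋ T.
{W}: M⊥T given {W} in G with M→· removed — back-door holds.
P(T|do(M)) = Σ_{W} P(T|M,W)·P(W).

P(T|do(M)): backdoor, adjust for {W}.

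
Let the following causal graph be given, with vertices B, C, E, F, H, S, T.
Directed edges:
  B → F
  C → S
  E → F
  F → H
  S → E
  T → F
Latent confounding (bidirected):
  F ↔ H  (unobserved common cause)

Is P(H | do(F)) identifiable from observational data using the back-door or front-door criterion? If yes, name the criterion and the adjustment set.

desc(F)\{F}={H}; candidates ⊆ {B,C,E,S,T}.
F↔H: latent back-door arc(s) into F.
size 0: {}; under {} F still reaches {B,C,E,H,S,T} ∋ H.
size 1: {B}, {C}, {E} …(+2); under {B} F still reaches {C,E,H,S,T} ∋ H.
size 2: {B,C}, {B,E}, {B,S} …(+7); under {B,C} F still reaches {E,H,S,T} ∋ H.
F↔H cannot be blocked by any observed set — no back-door set.
No mediator lies on a directed F→…→H path.
Neither criterion identifies P(H|do(F)) in this graph.

P(H|do(F)): not identifiable (no BD/FD set).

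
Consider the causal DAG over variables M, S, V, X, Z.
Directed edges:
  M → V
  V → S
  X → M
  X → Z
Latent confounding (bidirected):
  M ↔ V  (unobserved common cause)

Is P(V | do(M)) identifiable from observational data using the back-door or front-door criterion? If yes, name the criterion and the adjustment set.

desc(M)\{M}={S,V}; candidates ⊆ {X,Z}.
M↔V: latent back-door arc(s) into M.
size 0: {}; under {} M still reaches {S,V,X,Z} ∋ V.
size 1: {X}, {Z}; under {X} M still reaches {S,V} ∋ V.
size 2: {X,Z}; under {X,Z} M still reaches {S,V} ∋ V.
M↔V cannot be blocked by any observed set — no back-door set.
No mediator lies on a directed M→…→V path.
Neither criterion identifies P(V|do(M)) in this graph.

P(V|do(M)): not identifiable (no BD/FD set).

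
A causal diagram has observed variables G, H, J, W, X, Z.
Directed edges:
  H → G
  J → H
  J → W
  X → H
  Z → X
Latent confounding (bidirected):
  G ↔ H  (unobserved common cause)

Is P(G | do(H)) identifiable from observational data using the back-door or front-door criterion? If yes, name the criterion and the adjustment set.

P(G|do(H)): not identifiable (no BD/FD set).

desc(H)\{H}={G}; candidates ⊆ {J,W,X,Z}.
H↔G: latent back-door arc(s) into H.
size 0: {}; under {} H still reaches {G,J,W,X,Z} ∋ G.
size 1: {J}, {W}, {X} …(+1); under {J} H still reaches {G,X,Z} ∋ G.
size 2: {J,W}, {J,X}, {J,Z} …(+3); under {J,W} H still reaches {G,X,Z} ∋ G.
H↔G cannot be blocked by any observed set — no back-door set.
No mediator lies on a directed H→…→G path.
Neither criterion identifies P(G|do(H)) in this graph.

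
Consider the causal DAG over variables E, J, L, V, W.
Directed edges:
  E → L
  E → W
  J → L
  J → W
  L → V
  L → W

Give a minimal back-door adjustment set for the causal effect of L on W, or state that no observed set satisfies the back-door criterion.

L→W: minimal back-door set {E, J}.

desc(L)\{L}={V,W}; candidates ⊆ {E,J}.
size 0: {}; under {} L still reaches {E,J,W} ∋ W.
size 1: {E}, {J}; under {E} L still reaches {J,W} ∋ W.
{E,J}: L⊥W given {E,J} in G with L→· removed — back-door holds.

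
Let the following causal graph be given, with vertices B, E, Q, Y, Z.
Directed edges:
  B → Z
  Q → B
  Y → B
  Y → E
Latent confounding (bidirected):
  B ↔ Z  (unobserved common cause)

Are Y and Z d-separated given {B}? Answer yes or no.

Bayes-Ball from Y | {B} reaches {E,Q,Z}.
Z ∈ reach(Y|{B}) ⇒ Y ⊥̸ Z | {B}.

No — Y and Z are d-connected given {B}.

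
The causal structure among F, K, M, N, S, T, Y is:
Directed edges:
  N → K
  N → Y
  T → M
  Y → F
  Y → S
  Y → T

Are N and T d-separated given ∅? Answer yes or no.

Bayes-Ball from N | ∅ reaches {F,K,M,S,T,Y}.
T ∈ reach(N|∅) ⇒ N ⊥̸ T | ∅.

No — N and T are d-connected given ∅.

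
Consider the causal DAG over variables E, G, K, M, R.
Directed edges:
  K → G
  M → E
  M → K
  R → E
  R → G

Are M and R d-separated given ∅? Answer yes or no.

Yes — M ⊥ R | ∅.

Bayes-Ball from M | ∅ reaches {E,G,K}.
R ∉ reach(M|∅) ⇒ M ⊥ R | ∅.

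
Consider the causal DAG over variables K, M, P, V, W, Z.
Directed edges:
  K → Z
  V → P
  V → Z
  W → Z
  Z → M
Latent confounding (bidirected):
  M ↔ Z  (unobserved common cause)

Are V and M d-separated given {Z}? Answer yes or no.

No — V and M are d-connected given {Z}.

Bayes-Ball from V | {Z} reaches {K,M,P,W}.
M ∈ reach(V|{Z}) ⇒ V ⊥̸ M | {Z}.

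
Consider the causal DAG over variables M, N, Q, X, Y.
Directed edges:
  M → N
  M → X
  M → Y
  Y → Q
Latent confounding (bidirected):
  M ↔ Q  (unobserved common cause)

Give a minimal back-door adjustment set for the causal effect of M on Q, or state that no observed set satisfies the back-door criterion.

M→Q: no observed back-door set.

desc(M)\{M}={N,Q,X,Y}; candidates ⊆ {—}.
M↔Q: latent back-door arc(s) into M.
size 0: {}; under {} M still reaches {Q} ∋ Q.
M↔Q cannot be blocked by any observed set — no back-door set.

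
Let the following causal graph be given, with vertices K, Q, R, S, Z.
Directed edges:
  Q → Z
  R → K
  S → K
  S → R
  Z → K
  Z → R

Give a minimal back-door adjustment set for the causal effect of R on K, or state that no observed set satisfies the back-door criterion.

desc(R)\{R}={K}; candidates ⊆ {Q,S,Z}.
size 0: {}; under {} R still reaches {K,Q,S,Z} ∋ K.
size 1: {Q}, {S}, {Z}; under {Q} R still reaches {K,S,Z} ∋ K.
{S,Z}: R⊥K given {S,Z} in G with R→· removed — back-door holds.

R→K: minimal back-door set {S, Z}.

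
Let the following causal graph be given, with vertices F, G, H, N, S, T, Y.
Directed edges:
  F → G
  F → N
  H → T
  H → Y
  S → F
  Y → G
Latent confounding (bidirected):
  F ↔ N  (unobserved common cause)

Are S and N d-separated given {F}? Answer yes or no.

No — S and N are d-connected given {F}.

Bayes-Ball from S | {F} reaches {N}.
N ∈ reach(S|{F}) ⇒ S ⊥̸ N | {F}.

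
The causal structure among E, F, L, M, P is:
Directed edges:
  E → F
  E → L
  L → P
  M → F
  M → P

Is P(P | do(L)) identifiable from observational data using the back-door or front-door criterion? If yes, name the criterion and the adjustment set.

P(P|do(L)): backdoor, adjust for ∅.

desc(L)\{L}={P}; candidates ⊆ {E,F,M}.
∅: L⊥P given ∅ in G with L→· removed — back-door holds.
P(P|do(L)) = P(P|L) — no adjustment needed.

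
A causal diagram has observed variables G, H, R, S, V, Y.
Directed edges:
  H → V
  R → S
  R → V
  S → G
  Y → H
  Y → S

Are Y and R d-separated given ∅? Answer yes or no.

Bayes-Ball from Y | ∅ reaches {G,H,S,V}.
R ∉ reach(Y|∅) ⇒ Y ⊥ R | ∅.

Yes — Y ⊥ R | ∅.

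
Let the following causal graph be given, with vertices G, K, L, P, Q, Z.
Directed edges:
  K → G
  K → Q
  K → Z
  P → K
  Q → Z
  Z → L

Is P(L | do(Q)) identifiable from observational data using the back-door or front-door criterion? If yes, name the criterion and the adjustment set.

P(L|do(Q)): backdoor, adjust for {K}.

desc(Q)\{Q}={L,Z}; candidates ⊆ {G,K,P}.
size 0: {}; under {} Q still reaches {G,K,L,P,Z} ∋ L.
{K}: Q⊥L given {K} in G with Q→· removed — back-door holds.
P(L|do(Q)) = Σ_{K} P(L|Q,K)·P(K).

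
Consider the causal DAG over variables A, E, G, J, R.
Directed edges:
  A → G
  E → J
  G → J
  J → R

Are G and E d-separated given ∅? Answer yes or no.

Bayes-Ball from G | ∅ reaches {A,J,R}.
E ∉ reach(G|∅) ⇒ G ⊥ E | ∅.

Yes — G ⊥ E | ∅.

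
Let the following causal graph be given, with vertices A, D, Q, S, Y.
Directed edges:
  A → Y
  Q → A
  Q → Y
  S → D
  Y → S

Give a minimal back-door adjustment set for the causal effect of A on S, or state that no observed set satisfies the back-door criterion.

desc(A)\{A}={D,S,Y}; candidates ⊆ {Q}.
size 0: {}; under {} A still reaches {D,Q,S,Y} ∋ S.
{Q}: A⊥S given {Q} in G with A→· removed — back-door holds.

A→S: minimal back-door set {Q}.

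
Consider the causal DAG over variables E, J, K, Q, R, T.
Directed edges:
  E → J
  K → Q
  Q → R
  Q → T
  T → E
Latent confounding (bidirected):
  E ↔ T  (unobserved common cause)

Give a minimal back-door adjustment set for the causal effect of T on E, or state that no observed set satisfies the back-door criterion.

desc(T)\{T}={E,J}; candidates ⊆ {K,Q,R}.
T↔E: latent back-door arc(s) into T.
size 0: {}; under {} T still reaches {E,J,K,Q,R} ∋ E.
size 1: {K}, {Q}, {R}; under {K} T still reaches {E,J,Q,R} ∋ E.
size 2: {K,Q}, {K,R}, {Q,R}; under {K,Q} T still reaches {E,J} ∋ E.
T↔E cannot be blocked by any observed set — no back-door set.

T→E: no observed back-door set.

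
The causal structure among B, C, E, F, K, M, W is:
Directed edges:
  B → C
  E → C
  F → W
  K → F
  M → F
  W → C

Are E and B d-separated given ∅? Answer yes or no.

Yes — E ⊥ B | ∅.

Bayes-Ball from E | ∅ reaches {C}.
B ∉ reach(E|∅) ⇒ E ⊥ B | ∅.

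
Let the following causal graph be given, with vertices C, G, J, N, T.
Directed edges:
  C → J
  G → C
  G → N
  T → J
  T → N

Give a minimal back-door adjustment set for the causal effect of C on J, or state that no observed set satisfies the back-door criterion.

C→J: minimal back-door set ∅.

desc(C)\{C}={J}; candidates ⊆ {G,N,T}.
∅: C⊥J given ∅ in G with C→· removed — back-door holds.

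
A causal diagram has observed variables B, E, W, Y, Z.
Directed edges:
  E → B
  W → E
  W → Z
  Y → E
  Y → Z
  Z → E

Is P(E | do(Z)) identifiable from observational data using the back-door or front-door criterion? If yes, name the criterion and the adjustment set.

desc(Z)\{Z}={B,E}; candidates ⊆ {W,Y}.
size 0: {}; under {} Z still reaches {B,E,W,Y} ∋ E.
size 1: {W}, {Y}; under {W} Z still reaches {B,E,Y} ∋ E.
{W,Y}: Z⊥E given {W,Y} in G with Z→· removed — back-door holds.
P(E|do(Z)) = Σ_{W,Y} P(E|Z,W,Y)·P(W,Y).

P(E|do(Z)): backdoor, adjust for {W, Y}.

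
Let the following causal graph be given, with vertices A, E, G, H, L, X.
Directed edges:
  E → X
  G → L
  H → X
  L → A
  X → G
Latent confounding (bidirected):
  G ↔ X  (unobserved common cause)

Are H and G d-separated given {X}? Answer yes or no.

No — H and G are d-connected given {X}.

Bayes-Ball from H | {X} reaches {A,E,G,L}.
G ∈ reach(H|{X}) ⇒ H ⊥̸ G | {X}.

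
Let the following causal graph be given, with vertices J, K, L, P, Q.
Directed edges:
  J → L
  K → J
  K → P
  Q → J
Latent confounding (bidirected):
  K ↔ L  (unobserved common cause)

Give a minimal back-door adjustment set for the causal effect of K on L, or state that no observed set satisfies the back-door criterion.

K→L: no observed back-door set.

desc(K)\{K}={J,L,P}; candidates ⊆ {Q}.
K↔L: latent back-door arc(s) into K.
size 0: {}; under {} K still reaches {L} ∋ L.
size 1: {Q}; under {Q} K still reaches {L} ∋ L.
K↔L cannot be blocked by any observed set — no back-door set.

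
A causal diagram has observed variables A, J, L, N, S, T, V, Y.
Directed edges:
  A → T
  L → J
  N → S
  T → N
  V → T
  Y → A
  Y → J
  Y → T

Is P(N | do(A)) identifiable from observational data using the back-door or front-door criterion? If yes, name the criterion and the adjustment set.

P(N|do(A)): backdoor, adjust for {Y}.

desc(A)\{A}={N,S,T}; candidates ⊆ {J,L,V,Y}.
size 0: {}; under {} A still reaches {J,N,S,T,Y} ∋ N.
{Y}: A⊥N given {Y} in G with A→· removed — back-door holds.
P(N|do(A)) = Σ_{Y} P(N|A,Y)·P(Y).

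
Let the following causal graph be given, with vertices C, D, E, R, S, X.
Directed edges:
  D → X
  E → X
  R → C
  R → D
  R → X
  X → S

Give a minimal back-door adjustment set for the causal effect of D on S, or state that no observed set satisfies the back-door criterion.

D→S: minimal back-door set {R}.

desc(D)\{D}={S,X}; candidates ⊆ {C,E,R}.
size 0: {}; under {} D still reaches {C,R,S,X} ∋ S.
{R}: D⊥S given {R} in G with D→· removed — back-door holds.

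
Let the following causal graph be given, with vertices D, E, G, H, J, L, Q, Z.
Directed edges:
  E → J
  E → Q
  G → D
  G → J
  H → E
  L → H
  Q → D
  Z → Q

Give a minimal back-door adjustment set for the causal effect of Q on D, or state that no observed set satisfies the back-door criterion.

desc(Q)\{Q}={D}; candidates ⊆ {E,G,H,J,L,Z}.
∅: Q⊥D given ∅ in G with Q→· removed — back-door holds.

Q→D: minimal back-door set ∅.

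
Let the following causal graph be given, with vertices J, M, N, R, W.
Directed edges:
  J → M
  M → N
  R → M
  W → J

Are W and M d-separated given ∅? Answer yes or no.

Bayes-Ball from W | ∅ reaches {J,M,N}.
M ∈ reach(W|∅) ⇒ W ⊥̸ M | ∅.

No — W and M are d-connected given ∅.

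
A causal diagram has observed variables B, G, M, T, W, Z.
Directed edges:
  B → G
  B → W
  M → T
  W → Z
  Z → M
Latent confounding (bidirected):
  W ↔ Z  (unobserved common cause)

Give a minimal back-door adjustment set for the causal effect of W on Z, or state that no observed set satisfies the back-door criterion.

desc(W)\{W}={M,T,Z}; candidates ⊆ {B,G}.
W↔Z: latent back-door arc(s) into W.
size 0: {}; under {} W still reaches {B,G,M,T,Z} ∋ Z.
size 1: {B}, {G}; under {B} W still reaches {M,T,Z} ∋ Z.
size 2: {B,G}; under {B,G} W still reaches {M,T,Z} ∋ Z.
W↔Z cannot be blocked by any observed set — no back-door set.

W→Z: no observed back-door set.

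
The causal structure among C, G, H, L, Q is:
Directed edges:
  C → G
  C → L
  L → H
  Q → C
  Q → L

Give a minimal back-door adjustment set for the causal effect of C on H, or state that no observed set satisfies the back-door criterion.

desc(C)\{C}={G,H,L}; candidates ⊆ {Q}.
size 0: {}; under {} C still reaches {H,L,Q} ∋ H.
{Q}: C⊥H given {Q} in G with C→· removed — back-door holds.

C→H: minimal back-door set {Q}.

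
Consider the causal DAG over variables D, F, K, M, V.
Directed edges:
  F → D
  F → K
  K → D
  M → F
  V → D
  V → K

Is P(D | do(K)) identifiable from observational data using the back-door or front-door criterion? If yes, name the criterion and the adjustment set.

desc(K)\{K}={D}; candidates ⊆ {F,M,V}.
size 0: {}; under {} K still reaches {D,F,M,V} ∋ D.
size 1: {F}, {M}, {V}; under {F} K still reaches {D,V} ∋ D.
{F,V}: K⊥D given {F,V} in G with K→· removed — back-door holds.
P(D|do(K)) = Σ_{F,V} P(D|K,F,V)·P(F,V).

P(D|do(K)): backdoor, adjust for {F, V}.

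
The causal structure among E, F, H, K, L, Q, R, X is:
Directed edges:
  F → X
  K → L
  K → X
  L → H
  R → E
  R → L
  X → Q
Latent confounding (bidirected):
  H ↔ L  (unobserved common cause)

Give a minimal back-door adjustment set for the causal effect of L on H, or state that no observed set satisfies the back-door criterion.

desc(L)\{L}={H}; candidates ⊆ {E,F,K,Q,R,X}.
L↔H: latent back-door arc(s) into L.
size 0: {}; under {} L still reaches {E,H,K,Q,R,X} ∋ H.
size 1: {E}, {F}, {K} …(+3); under {E} L still reaches {H,K,Q,R,X} ∋ H.
size 2: {E,F}, {E,K}, {E,Q} …(+12); under {E,F} L still reaches {H,K,Q,R,X} ∋ H.
L↔H cannot be blocked by any observed set — no back-door set.

L→H: no observed back-door set.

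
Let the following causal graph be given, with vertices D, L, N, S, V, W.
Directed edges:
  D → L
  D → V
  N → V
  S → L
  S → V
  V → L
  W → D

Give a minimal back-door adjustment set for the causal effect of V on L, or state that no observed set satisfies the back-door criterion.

desc(V)\{V}={L}; candidates ⊆ {D,N,S,W}.
size 0: {}; under {} V still reaches {D,L,N,S,W} ∋ L.
size 1: {D}, {N}, {S} …(+1); under {D} V still reaches {L,N,S} ∋ L.
{D,S}: V⊥L given {D,S} in G with V→· removed — back-door holds.

V→L: minimal back-door set {D, S}.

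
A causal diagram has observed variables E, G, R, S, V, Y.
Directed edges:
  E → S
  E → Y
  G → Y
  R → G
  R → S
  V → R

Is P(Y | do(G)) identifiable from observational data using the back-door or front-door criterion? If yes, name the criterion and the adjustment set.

P(Y|do(G)): backdoor, adjust for ∅.

desc(G)\{G}={Y}; candidates ⊆ {E,R,S,V}.
∅: G⊥Y given ∅ in G with G→· removed — back-door holds.
P(Y|do(G)) = P(Y|G) — no adjustment needed.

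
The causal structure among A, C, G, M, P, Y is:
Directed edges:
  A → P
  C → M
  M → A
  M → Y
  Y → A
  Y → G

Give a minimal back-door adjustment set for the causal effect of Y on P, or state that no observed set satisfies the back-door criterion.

Y→P: minimal back-door set {M}.

desc(Y)\{Y}={A,G,P}; candidates ⊆ {C,M}.
size 0: {}; under {} Y still reaches {A,C,M,P} ∋ P.
{M}: Y⊥P given {M} in G with Y→· removed — back-door holds.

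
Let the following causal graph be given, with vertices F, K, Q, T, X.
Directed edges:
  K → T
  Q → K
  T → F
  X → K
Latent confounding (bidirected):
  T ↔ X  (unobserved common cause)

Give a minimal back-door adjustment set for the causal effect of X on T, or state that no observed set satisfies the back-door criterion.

desc(X)\{X}={F,K,T}; candidates ⊆ {Q}.
X↔T: latent back-door arc(s) into X.
size 0: {}; under {} X still reaches {F,T} ∋ T.
size 1: {Q}; under {Q} X still reaches {F,T} ∋ T.
X↔T cannot be blocked by any observed set — no back-door set.

X→T: no observed back-door set.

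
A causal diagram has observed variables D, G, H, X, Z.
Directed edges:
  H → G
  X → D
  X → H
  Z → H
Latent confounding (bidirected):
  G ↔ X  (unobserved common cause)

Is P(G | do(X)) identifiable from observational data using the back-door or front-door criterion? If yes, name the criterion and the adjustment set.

desc(X)\{X}={D,G,H}; candidates ⊆ {Z}.
X↔G: latent back-door arc(s) into X.
size 0: {}; under {} X still reaches {G} ∋ G.
size 1: {Z}; under {Z} X still reaches {G} ∋ G.
X↔G cannot be blocked by any observed set — no back-door set.
{H}: (i) intercepts every directed X→G path; (ii) no back-door X→{H}; (iii) {X} blocks every back-door {H}→G. Front-door holds.
P(G|do(X)) = Σ_{H} P(H|X) Σ_{X'} P(G|H,X')P(X').

P(G|do(X)): frontdoor, adjust for {H}.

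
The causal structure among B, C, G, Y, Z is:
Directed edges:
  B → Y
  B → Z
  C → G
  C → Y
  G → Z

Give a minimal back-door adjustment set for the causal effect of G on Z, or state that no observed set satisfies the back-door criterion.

desc(G)\{G}={Z}; candidates ⊆ {B,C,Y}.
∅: G⊥Z given ∅ in G with G→· removed — back-door holds.

G→Z: minimal back-door set ∅.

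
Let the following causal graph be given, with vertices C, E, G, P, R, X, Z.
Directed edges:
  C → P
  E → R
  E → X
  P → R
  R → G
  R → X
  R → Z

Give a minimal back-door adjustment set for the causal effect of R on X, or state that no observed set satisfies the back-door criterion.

desc(R)\{R}={G,X,Z}; candidates ⊆ {C,E,P}.
size 0: {}; under {} R still reaches {C,E,P,X} ∋ X.
{E}: R⊥X given {E} in G with R→· removed — back-door holds.

R→X: minimal back-door set {E}.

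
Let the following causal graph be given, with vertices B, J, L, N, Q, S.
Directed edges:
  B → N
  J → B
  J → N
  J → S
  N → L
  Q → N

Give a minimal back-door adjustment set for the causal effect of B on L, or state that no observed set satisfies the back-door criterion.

desc(B)\{B}={L,N}; candidates ⊆ {J,Q,S}.
size 0: {}; under {} B still reaches {J,L,N,S} ∋ L.
{J}: B⊥L given {J} in G with B→· removed — back-door holds.

B→L: minimal back-door set {J}.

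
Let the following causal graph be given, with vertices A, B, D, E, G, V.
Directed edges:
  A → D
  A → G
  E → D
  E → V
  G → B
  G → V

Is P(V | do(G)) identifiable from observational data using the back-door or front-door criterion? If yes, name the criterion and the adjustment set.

P(V|do(G)): backdoor, adjust for ∅.

desc(G)\{G}={B,V}; candidates ⊆ {A,D,E}.
∅: G⊥V given ∅ in G with G→· removed — back-door holds.
P(V|do(G)) = P(V|G) — no adjustment needed.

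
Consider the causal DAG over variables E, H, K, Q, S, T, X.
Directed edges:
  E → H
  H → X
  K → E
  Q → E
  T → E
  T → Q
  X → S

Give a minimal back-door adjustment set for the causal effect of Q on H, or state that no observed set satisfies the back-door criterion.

Q→H: minimal back-door set {T}.

desc(Q)\{Q}={E,H,S,X}; candidates ⊆ {K,T}.
size 0: {}; under {} Q still reaches {E,H,S,T,X} ∋ H.
{T}: Q⊥H given {T} in G with Q→· removed — back-door holds.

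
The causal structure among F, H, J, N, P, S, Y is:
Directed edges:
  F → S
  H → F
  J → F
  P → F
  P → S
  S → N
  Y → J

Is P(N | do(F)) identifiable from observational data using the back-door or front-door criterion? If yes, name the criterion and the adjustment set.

desc(F)\{F}={N,S}; candidates ⊆ {H,J,P,Y}.
size 0: {}; under {} F still reaches {H,J,N,P,S,Y} ∋ N.
{P}: F⊥N given {P} in G with F→· removed — back-door holds.
P(N|do(F)) = Σ_{P} P(N|F,P)·P(P).

P(N|do(F)): backdoor, adjust for {P}.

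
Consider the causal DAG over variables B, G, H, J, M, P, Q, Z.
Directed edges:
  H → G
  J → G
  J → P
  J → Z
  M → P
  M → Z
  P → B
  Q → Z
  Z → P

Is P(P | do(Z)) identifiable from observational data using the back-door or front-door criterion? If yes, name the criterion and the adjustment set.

P(P|do(Z)): backdoor, adjust for {J, M}.

desc(Z)\{Z}={B,P}; candidates ⊆ {G,H,J,M,Q}.
size 0: {}; under {} Z still reaches {B,G,J,M,P,Q} ∋ P.
size 1: {G}, {H}, {J} …(+2); under {G} Z still reaches {B,H,J,M,P,Q} ∋ P.
{J,M}: Z⊥P given {J,M} in G with Z→· removed — back-door holds.
P(P|do(Z)) = Σ_{J,M} P(P|Z,J,M)·P(J,M).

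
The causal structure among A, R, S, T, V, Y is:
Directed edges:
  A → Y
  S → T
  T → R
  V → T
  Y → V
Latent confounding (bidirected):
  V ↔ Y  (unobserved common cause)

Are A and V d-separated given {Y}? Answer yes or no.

Bayes-Ball from A | {Y} reaches {R,T,V}.
V ∈ reach(A|{Y}) ⇒ A ⊥̸ V | {Y}.

No — A and V are d-connected given {Y}.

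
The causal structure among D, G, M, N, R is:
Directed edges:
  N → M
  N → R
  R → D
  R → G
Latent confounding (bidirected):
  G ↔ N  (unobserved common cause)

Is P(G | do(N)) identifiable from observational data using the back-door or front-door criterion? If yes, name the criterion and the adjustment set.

desc(N)\{N}={D,G,M,R}; candidates ⊆ {—}.
N↔G: latent back-door arc(s) into N.
size 0: {}; under {} N still reaches {G} ∋ G.
N↔G cannot be blocked by any observed set — no back-door set.
{R}: (i) intercepts every directed N→G path; (ii) no back-door N→{R}; (iii) {N} blocks every back-door {R}→G. Front-door holds.
P(G|do(N)) = Σ_{R} P(R|N) Σ_{N'} P(G|R,N')P(N').

P(G|do(N)): frontdoor, adjust for {R}.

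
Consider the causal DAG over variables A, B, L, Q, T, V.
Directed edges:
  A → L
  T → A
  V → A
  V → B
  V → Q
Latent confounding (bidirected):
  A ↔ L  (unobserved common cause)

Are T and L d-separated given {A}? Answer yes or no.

No — T and L are d-connected given {A}.

Bayes-Ball from T | {A} reaches {B,L,Q,V}.
L ∈ reach(T|{A}) ⇒ T ⊥̸ L | {A}.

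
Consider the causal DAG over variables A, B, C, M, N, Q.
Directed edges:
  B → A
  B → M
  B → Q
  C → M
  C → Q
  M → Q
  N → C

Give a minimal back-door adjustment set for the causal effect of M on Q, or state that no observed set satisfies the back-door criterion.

desc(M)\{M}={Q}; candidates ⊆ {A,B,C,N}.
size 0: {}; under {} M still reaches {A,B,C,N,Q} ∋ Q.
size 1: {A}, {B}, {C} …(+1); under {A} M still reaches {B,C,N,Q} ∋ Q.
{B,C}: M⊥Q given {B,C} in G with M→· removed — back-door holds.

M→Q: minimal back-door set {B, C}.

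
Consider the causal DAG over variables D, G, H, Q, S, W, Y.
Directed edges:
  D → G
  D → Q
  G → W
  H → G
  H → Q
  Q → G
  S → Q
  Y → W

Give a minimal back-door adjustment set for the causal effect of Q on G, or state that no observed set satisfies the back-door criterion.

desc(Q)\{Q}={G,W}; candidates ⊆ {D,H,S,Y}.
size 0: {}; under {} Q still reaches {D,G,H,S,W} ∋ G.
size 1: {D}, {H}, {S} …(+1); under {D} Q still reaches {G,H,S,W} ∋ G.
{D,H}: Q⊥G given {D,H} in G with Q→· removed — back-door holds.

Q→G: minimal back-door set {D, H}.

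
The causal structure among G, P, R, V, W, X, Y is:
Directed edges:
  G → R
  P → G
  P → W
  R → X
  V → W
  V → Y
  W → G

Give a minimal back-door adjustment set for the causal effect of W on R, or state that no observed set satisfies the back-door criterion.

desc(W)\{W}={G,R,X}; candidates ⊆ {P,V,Y}.
size 0: {}; under {} W still reaches {G,P,R,V,X,Y} ∋ R.
{P}: W⊥R given {P} in G with W→· removed — back-door holds.

W→R: minimal back-door set {P}.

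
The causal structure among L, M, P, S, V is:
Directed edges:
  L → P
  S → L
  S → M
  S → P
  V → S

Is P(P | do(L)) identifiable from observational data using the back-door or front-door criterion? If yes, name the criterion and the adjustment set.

P(P|do(L)): backdoor, adjust for {S}.

desc(L)\{L}={P}; candidates ⊆ {M,S,V}.
size 0: {}; under {} L still reaches {M,P,S,V} ∋ P.
{S}: L⊥P given {S} in G with L→· removed — back-door holds.
P(P|do(L)) = Σ_{S} P(P|L,S)·P(S).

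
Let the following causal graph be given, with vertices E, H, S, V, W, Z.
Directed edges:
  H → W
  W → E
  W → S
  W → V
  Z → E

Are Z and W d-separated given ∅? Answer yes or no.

Bayes-Ball from Z | ∅ reaches {E}.
W ∉ reach(Z|∅) ⇒ Z ⊥ W | ∅.

Yes — Z ⊥ W | ∅.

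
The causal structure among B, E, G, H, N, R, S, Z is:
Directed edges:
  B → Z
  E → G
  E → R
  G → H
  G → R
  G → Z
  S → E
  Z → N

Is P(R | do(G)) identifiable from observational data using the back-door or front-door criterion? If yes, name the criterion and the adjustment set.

desc(G)\{G}={H,N,R,Z}; candidates ⊆ {B,E,S}.
size 0: {}; under {} G still reaches {E,R,S} ∋ R.
{E}: G⊥R given {E} in G with G→· removed — back-door holds.
P(R|do(G)) = Σ_{E} P(R|G,E)·P(E).

P(R|do(G)): backdoor, adjust for {E}.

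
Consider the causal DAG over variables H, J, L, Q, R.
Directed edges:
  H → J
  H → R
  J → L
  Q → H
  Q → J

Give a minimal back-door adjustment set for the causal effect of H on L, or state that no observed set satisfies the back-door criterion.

H→L: minimal back-door set {Q}.

desc(H)\{H}={J,L,R}; candidates ⊆ {Q}.
size 0: {}; under {} H still reaches {J,L,Q} ∋ L.
{Q}: H⊥L given {Q} in G with H→· removed — back-door holds.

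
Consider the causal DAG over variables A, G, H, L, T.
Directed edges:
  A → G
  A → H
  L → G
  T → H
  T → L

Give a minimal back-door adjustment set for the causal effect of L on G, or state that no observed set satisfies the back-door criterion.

desc(L)\{L}={G}; candidates ⊆ {A,H,T}.
∅: L⊥G given ∅ in G with L→· removed — back-door holds.

L→G: minimal back-door set ∅.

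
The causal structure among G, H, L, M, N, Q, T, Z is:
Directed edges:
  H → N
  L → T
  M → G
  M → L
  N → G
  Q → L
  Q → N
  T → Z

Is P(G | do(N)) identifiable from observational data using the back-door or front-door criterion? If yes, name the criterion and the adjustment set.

desc(N)\{N}={G}; candidates ⊆ {H,L,M,Q,T,Z}.
∅: N⊥G given ∅ in G with N→· removed — back-door holds.
P(G|do(N)) = P(G|N) — no adjustment needed.

P(G|do(N)): backdoor, adjust for ∅.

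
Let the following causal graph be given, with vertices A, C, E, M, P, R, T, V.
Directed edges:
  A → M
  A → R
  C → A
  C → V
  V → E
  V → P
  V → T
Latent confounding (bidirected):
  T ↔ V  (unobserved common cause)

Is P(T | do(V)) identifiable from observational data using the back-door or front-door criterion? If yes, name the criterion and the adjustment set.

P(T|do(V)): not identifiable (no BD/FD set).

desc(V)\{V}={E,P,T}; candidates ⊆ {A,C,M,R}.
V↔T: latent back-door arc(s) into V.
size 0: {}; under {} V still reaches {A,C,M,R,T} ∋ T.
size 1: {A}, {C}, {M} …(+1); under {A} V still reaches {C,T} ∋ T.
size 2: {A,C}, {A,M}, {A,R} …(+3); under {A,C} V still reaches {T} ∋ T.
V↔T cannot be blocked by any observed set — no back-door set.
No mediator lies on a directed V→…→T path.
Neither criterion identifies P(T|do(V)) in this graph.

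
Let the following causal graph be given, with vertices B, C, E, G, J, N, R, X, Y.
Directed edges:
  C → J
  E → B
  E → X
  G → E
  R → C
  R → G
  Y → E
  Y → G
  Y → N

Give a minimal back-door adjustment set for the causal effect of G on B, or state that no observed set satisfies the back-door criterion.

desc(G)\{G}={B,E,X}; candidates ⊆ {C,J,N,R,Y}.
size 0: {}; under {} G still reaches {B,C,E,J,N,R,X,Y} ∋ B.
{Y}: G⊥B given {Y} in G with G→· removed — back-door holds.

G→B: minimal back-door set {Y}.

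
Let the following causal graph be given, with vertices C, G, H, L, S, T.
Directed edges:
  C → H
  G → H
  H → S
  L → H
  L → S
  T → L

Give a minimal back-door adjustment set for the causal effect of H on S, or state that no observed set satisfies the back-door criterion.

desc(H)\{H}={S}; candidates ⊆ {C,G,L,T}.
size 0: {}; under {} H still reaches {C,G,L,S,T} ∋ S.
{L}: H⊥S given {L} in G with H→· removed — back-door holds.

H→S: minimal back-door set {L}.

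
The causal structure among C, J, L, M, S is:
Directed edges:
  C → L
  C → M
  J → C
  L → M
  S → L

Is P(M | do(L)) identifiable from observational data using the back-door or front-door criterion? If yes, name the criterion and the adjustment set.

desc(L)\{L}={M}; candidates ⊆ {C,J,S}.
size 0: {}; under {} L still reaches {C,J,M,S} ∋ M.
{C}: L⊥M given {C} in G with L→· removed — back-door holds.
P(M|do(L)) = Σ_{C} P(M|L,C)·P(C).

P(M|do(L)): backdoor, adjust for {C}.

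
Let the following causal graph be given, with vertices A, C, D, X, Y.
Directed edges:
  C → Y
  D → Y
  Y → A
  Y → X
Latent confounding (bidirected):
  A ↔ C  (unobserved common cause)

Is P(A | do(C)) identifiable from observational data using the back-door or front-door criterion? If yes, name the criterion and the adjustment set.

desc(C)\{C}={A,X,Y}; candidates ⊆ {D}.
C↔A: latent back-door arc(s) into C.
size 0: {}; under {} C still reaches {A} ∋ A.
size 1: {D}; under {D} C still reaches {A} ∋ A.
C↔A cannot be blocked by any observed set — no back-door set.
{Y}: (i) intercepts every directed C→A path; (ii) no back-door C→{Y}; (iii) {C} blocks every back-door {Y}→A. Front-door holds.
P(A|do(C)) = Σ_{Y} P(Y|C) Σ_{C'} P(A|Y,C')P(C').

P(A|do(C)): frontdoor, adjust for {Y}.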